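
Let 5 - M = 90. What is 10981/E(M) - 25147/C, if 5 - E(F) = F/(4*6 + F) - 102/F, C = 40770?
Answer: 34132157488/7481295 ≈ 4562.3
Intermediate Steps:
M = -85 (M = 5 - 1*90 = 5 - 90 = -85)
E(F) = 5 + 102/F - F/(24 + F) (E(F) = 5 - (F/(4*6 + F) - 102/F) = 5 - (F/(24 + F) - 102/F) = 5 - (-102/F + F/(24 + F)) = 5 + (102/F - F/(24 + F)) = 5 + 102/F - F/(24 + F))
10981/E(M) - 25147/C = 10981/((2*(1224 + 2*(-85)² + 111*(-85))/(-85*(24 - 85)))) - 25147/40770 = 10981/((2*(-1/85)*(1224 + 2*7225 - 9435)/(-61))) - 25147*1/40770 = 10981/((2*(-1/85)*(-1/61)*(1224 + 14450 - 9435))) - 25147/40770 = 10981/((2*(-1/85)*(-1/61)*6239)) - 25147/40770 = 10981/(734/305) - 25147/40770 = 10981*(305/734) - 25147/40770 = 3349205/734 - 25147/40770 = 34132157488/7481295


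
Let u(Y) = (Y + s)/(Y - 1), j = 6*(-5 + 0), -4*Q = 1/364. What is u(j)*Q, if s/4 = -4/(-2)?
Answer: -11/22568 ≈ -0.00048742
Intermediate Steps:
s = 8 (s = 4*(-4/(-2)) = 4*(-4*(-½)) = 4*2 = 8)
Q = -1/1456 (Q = -¼/364 = -¼*1/364 = -1/1456 ≈ -0.00068681)
j = -30 (j = 6*(-5) = -30)
u(Y) = (8 + Y)/(-1 + Y) (u(Y) = (Y + 8)/(Y - 1) = (8 + Y)/(-1 + Y))
u(j)*Q = ((8 - 30)/(-1 - 30))*(-1/1456) = (-22/(-31))*(-1/1456) = -1/31*(-22)*(-1/1456) = (22/31)*(-1/1456) = -11/22568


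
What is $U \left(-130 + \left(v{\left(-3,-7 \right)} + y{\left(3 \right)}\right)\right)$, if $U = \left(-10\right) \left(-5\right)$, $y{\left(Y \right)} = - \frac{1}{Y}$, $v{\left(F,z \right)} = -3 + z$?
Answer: $- \frac{21050}{3} \approx -7016.7$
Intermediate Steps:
$U = 50$
$U \left(-130 + \left(v{\left(-3,-7 \right)} + y{\left(3 \right)}\right)\right) = 50 \left(-130 - \frac{31}{3}\right) = 50 \left(- \frac{421}{3}\right) = - \frac{21050}{3}$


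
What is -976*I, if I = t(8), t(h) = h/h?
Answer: -976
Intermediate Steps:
t(h) = 1
I = 1
-976*I = -976*1 = -976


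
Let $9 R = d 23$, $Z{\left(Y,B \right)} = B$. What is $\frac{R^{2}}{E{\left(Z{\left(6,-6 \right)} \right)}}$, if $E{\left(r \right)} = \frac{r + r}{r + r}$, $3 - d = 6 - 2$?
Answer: $\frac{529}{81} \approx 6.5309$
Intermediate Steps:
$d = -1$ ($d = 3 - \left(6 - 2\right) = 3 - 4 = -1$)
$E{\left(r \right)} = 1$ ($E{\left(r \right)} = \frac{2 r}{2 r} = 2 r \frac{1}{2 r} = 1$)
$R = - \frac{23}{9}$ ($R = \frac{\left(-1\right) 23}{9} = \frac{1}{9} \left(-23\right) = - \frac{23}{9} \approx -2.5556$)
$\frac{R^{2}}{E{\left(Z{\left(6,-6 \right)} \right)}} = \frac{\left(- \frac{23}{9}\right)^{2}}{1} = \frac{529}{81} \cdot 1 = \frac{529}{81}$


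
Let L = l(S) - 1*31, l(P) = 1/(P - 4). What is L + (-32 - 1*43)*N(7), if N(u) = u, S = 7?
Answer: -1667/3 ≈ -555.67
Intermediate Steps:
l(P) = 1/(-4 + P)
L = -92/3 (L = 1/(-4 + 7) - 1*31 = 1/3 - 31 = ⅓ - 31 = -92/3 ≈ -30.667)
L + (-32 - 1*43)*N(7) = -92/3 + (-32 - 1*43)*7 = -92/3 + (-32 - 43)*7 = -92/3 - 75*7 = -92/3 - 525 = -1667/3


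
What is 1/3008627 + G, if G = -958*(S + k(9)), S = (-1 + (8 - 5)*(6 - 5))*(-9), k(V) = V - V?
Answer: 51880763989/3008627 ≈ 17244.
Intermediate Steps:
k(V) = 0
S = -18 (S = (-1 + 3*1)*(-9) = (-1 + 3)*(-9) = 2*(-9) = -18)
G = 17244 (G = -958*(-18 + 0) = -958*(-18) = 17244)
1/3008627 + G = 1/3008627 + 17244 = 51880763989/3008627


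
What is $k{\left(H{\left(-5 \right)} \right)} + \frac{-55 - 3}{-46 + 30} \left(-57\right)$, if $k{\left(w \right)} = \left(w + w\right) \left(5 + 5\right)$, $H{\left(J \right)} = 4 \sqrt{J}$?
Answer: $- \frac{1653}{8} + 80 i \sqrt{5} \approx -206.63 + 178.89 i$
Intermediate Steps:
$k{\left(w \right)} = 20 w$ ($k{\left(w \right)} = 2 w 10 = 20 w$)
$k{\left(H{\left(-5 \right)} \right)} + \frac{-55 - 3}{-46 + 30} \left(-57\right) = 20 \cdot 4 \sqrt{-5} + \frac{-55 - 3}{-46 + 30} \left(-57\right) = 20 \cdot 4 i \sqrt{5} + - \frac{58}{-16} \left(-57\right) = 20 \cdot 4 i \sqrt{5} + \left(-58\right) \left(- \frac{1}{16}\right) \left(-57\right) = 80 i \sqrt{5} + \frac{29}{8} \left(-57\right) = 80 i \sqrt{5} - \frac{1653}{8} = - \frac{1653}{8} + 80 i \sqrt{5}$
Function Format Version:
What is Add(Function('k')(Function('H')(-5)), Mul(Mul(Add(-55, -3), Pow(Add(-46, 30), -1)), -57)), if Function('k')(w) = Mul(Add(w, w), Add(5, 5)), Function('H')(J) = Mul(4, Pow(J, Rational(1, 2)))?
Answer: Add(Rational(-1653, 8), Mul(80, I, Pow(5, Rational(1, 2)))) ≈ Add(-206.63, Mul(178.89, I))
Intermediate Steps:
Function('k')(w) = Mul(20, w) (Function('k')(w) = Mul(Mul(2, w), 10) = Mul(20, w))
Add(Function('k')(Function('H')(-5)), Mul(Mul(Add(-55, -3), Pow(Add(-46, 30), -1)), -57)) = Add(Mul(20, Mul(4, Pow(-5, Rational(1, 2)))), Mul(Mul(Add(-55, -3), Pow(Add(-46, 30), -1)), -57)) = Add(Mul(20, Mul(4, Mul(I, Pow(5, Rational(1, 2))))), Mul(Mul(-58, Pow(-16, -1)), -57)) = Add(Mul(20, Mul(4, I, Pow(5, Rational(1, 2)))), Mul(Mul(-58, Rational(-1, 16)), -57)) = Add(Mul(80, I, Pow(5, Rational(1, 2))), Mul(Rational(29, 8), -57)) = Add(Mul(80, I, Pow(5, Rational(1, 2))), Rational(-1653, 8)) = Add(Rational(-1653, 8), Mul(80, I, Pow(5, Rational(1, 2))))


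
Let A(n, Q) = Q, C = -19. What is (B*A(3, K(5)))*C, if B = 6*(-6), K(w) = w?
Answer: 3420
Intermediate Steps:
B = -36
(B*A(3, K(5)))*C = -36*5*(-19) = -180*(-19) = 3420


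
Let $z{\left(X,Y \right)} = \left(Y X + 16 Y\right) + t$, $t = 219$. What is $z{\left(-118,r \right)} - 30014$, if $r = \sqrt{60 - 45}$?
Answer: $-29795 - 102 \sqrt{15} \approx -30190.0$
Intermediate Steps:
$r = \sqrt{15} \approx 3.873$
$z{\left(X,Y \right)} = 219 + 16 Y + X Y$ ($z{\left(X,Y \right)} = \left(Y X + 16 Y\right) + 219 = \left(X Y + 16 Y\right) + 219 = \left(16 Y + X Y\right) + 219 = 219 + 16 Y + X Y$)
$z{\left(-118,r \right)} - 30014 = \left(219 + 16 \sqrt{15} - 118 \sqrt{15}\right) - 30014 = \left(219 - 102 \sqrt{15}\right) - 30014 = -29795 - 102 \sqrt{15}$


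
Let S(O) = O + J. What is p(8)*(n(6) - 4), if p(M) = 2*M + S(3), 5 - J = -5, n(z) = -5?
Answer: -261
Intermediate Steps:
J = 10 (J = 5 - 1*(-5) = 5 + 5 = 10)
S(O) = 10 + O (S(O) = O + 10 = 10 + O)
p(M) = 13 + 2*M (p(M) = 2*M + (10 + 3) = 2*M + 13 = 13 + 2*M)
p(8)*(n(6) - 4) = (13 + 2*8)*(-5 - 4) = (13 + 16)*(-9) = 29*(-9) = -261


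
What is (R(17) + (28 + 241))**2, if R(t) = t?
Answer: 81796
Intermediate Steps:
(R(17) + (28 + 241))**2 = (17 + (28 + 241))**2 = (17 + 269)**2 = 286**2 = 81796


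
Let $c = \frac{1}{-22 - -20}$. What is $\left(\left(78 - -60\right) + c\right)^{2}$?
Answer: $\frac{75625}{4} \approx 18906.0$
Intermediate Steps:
$c = - \frac{1}{2}$ ($c = \frac{1}{-22 + 20} = \frac{1}{-2} = - \frac{1}{2} \approx -0.5$)
$\left(\left(78 - -60\right) + c\right)^{2} = \left(\left(78 - -60\right) - \frac{1}{2}\right)^{2} = \left(\left(78 + 60\right) - \frac{1}{2}\right)^{2} = \left(138 - \frac{1}{2}\right)^{2} = \left(\frac{275}{2}\right)^{2} = \frac{75625}{4}$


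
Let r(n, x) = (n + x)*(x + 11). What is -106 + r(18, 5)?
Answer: 262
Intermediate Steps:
r(n, x) = (11 + x)*(n + x) (r(n, x) = (n + x)*(11 + x) = (11 + x)*(n + x))
-106 + r(18, 5) = -106 + (5² + 11*18 + 11*5 + 18*5) = -106 + (25 + 198 + 55 + 90) = -106 + 368 = 262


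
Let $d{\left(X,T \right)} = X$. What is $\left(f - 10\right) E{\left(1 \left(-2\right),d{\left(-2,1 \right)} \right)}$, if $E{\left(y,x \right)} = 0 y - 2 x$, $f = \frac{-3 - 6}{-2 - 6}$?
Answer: $- \frac{71}{2} \approx -35.5$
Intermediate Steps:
$f = \frac{9}{8}$ ($f = - \frac{9}{-8} = \left(-9\right) \left(- \frac{1}{8}\right) = \frac{9}{8} \approx 1.125$)
$E{\left(y,x \right)} = - 2 x$ ($E{\left(y,x \right)} = 0 - 2 x = - 2 x$)
$\left(f - 10\right) E{\left(1 \left(-2\right),d{\left(-2,1 \right)} \right)} = \left(\frac{9}{8} - 10\right) \left(\left(-2\right) \left(-2\right)\right) = \left(- \frac{71}{8}\right) 4 = - \frac{71}{2}$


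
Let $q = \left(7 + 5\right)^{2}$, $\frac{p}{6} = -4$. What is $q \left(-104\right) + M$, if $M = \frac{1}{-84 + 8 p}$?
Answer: $- \frac{4133377}{276} \approx -14976.0$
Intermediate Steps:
$p = -24$ ($p = 6 \left(-4\right) = -24$)
$q = 144$ ($q = 12^{2} = 144$)
$M = - \frac{1}{276}$ ($M = \frac{1}{-84 + 8 \left(-24\right)} = \frac{1}{-84 - 192} = \frac{1}{-276} = - \frac{1}{276} \approx -0.0036232$)
$q \left(-104\right) + M = 144 \left(-104\right) - \frac{1}{276} = -14976 - \frac{1}{276} = - \frac{4133377}{276}$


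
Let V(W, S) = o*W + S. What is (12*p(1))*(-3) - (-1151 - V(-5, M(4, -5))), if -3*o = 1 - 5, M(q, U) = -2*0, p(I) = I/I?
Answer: 3325/3 ≈ 1108.3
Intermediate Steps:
p(I) = 1
M(q, U) = 0
o = 4/3 (o = -(1 - 5)/3 = -1/3*(-4) = 4/3 ≈ 1.3333)
V(W, S) = S + 4*W/3 (V(W, S) = 4*W/3 + S = S + 4*W/3)
(12*p(1))*(-3) - (-1151 - V(-5, M(4, -5))) = (12*1)*(-3) - (-1151 - (0 + (4/3)*(-5))) = 12*(-3) - (-1151 - (0 - 20/3)) = -36 - (-1151 - 1*(-20/3)) = -36 - (-1151 + 20/3) = -36 - 1*(-3433/3) = -36 + 3433/3 = 3325/3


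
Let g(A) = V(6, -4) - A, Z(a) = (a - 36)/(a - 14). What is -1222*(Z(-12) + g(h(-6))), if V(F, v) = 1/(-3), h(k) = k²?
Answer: 126430/3 ≈ 42143.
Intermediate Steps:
Z(a) = (-36 + a)/(-14 + a)
V(F, v) = -⅓
g(A) = -⅓ - A
-1222*(Z(-12) + g(h(-6))) = -1222*((-36 - 12)/(-14 - 12) + (-⅓ - 1*(-6)²)) = -1222*(-48/(-26) + (-⅓ - 1*36)) = -1222*(-1/26*(-48) + (-⅓ - 36)) = -1222*(24/13 - 109/3) = -1222*(-1345/39) = 126430/3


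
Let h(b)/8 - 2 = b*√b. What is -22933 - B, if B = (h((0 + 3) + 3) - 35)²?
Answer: -37118 + 1824*√6 ≈ -32650.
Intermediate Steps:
h(b) = 16 + 8*b^(3/2) (h(b) = 16 + 8*(b*√b) = 16 + 8*b^(3/2))
B = (-19 + 48*√6)² (B = ((16 + 8*((0 + 3) + 3)^(3/2)) - 35)² = ((16 + 8*(3 + 3)^(3/2)) - 35)² = ((16 + 8*6^(3/2)) - 35)² = ((16 + 8*(6*√6)) - 35)² = ((16 + 48*√6) - 35)² = (-19 + 48*√6)² ≈ 9717.1)
-22933 - B = -22933 - (14185 - 1824*√6) = -22933 + (-14185 + 1824*√6) = -37118 + 1824*√6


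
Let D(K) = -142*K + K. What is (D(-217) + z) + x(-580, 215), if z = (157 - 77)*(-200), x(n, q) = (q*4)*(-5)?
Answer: 10297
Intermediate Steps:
x(n, q) = -20*q (x(n, q) = (4*q)*(-5) = -20*q)
D(K) = -141*K
z = -16000 (z = 80*(-200) = -16000)
(D(-217) + z) + x(-580, 215) = (-141*(-217) - 16000) - 20*215 = (30597 - 16000) - 4300 = 14597 - 4300 = 10297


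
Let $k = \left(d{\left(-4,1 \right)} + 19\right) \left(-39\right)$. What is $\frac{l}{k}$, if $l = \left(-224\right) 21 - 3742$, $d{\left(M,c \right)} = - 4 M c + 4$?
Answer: $\frac{8446}{1521} \approx 5.5529$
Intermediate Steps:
$d{\left(M,c \right)} = 4 - 4 M c$ ($d{\left(M,c \right)} = - 4 M c + 4 = 4 - 4 M c$)
$l = -8446$ ($l = -4704 - 3742 = -8446$)
$k = -1521$ ($k = \left(\left(4 - \left(-16\right) 1\right) + 19\right) \left(-39\right) = \left(\left(4 + 16\right) + 19\right) \left(-39\right) = \left(20 + 19\right) \left(-39\right) = 39 \left(-39\right) = -1521$)
$\frac{l}{k} = - \frac{8446}{-1521} = \left(-8446\right) \left(- \frac{1}{1521}\right) = \frac{8446}{1521}$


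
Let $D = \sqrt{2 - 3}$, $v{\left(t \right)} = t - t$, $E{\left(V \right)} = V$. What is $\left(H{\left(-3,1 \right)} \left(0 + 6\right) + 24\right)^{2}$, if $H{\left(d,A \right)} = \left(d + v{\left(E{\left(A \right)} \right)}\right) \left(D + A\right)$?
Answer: $-288 - 216 i \approx -288.0 - 216.0 i$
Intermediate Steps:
$v{\left(t \right)} = 0$
$D = i$ ($D = \sqrt{-1} = i \approx 1.0 i$)
$H{\left(d,A \right)} = d \left(i + A\right)$ ($H{\left(d,A \right)} = \left(d + 0\right) \left(i + A\right) = d \left(i + A\right)$)
$\left(H{\left(-3,1 \right)} \left(0 + 6\right) + 24\right)^{2} = \left(- 3 \left(i + 1\right) \left(0 + 6\right) + 24\right)^{2} = \left(- 3 \left(1 + i\right) 6 + 24\right)^{2} = \left(\left(-3 - 3 i\right) 6 + 24\right)^{2} = \left(\left(-18 - 18 i\right) + 24\right)^{2} = \left(6 - 18 i\right)^{2}$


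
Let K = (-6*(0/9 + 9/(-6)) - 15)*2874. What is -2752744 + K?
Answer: -2769988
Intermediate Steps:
K = -17244 (K = (-6*(0*(⅑) + 9*(-⅙)) - 15)*2874 = (-6*(0 - 3/2) - 15)*2874 = (-6*(-3/2) - 15)*2874 = (9 - 15)*2874 = -6*2874 = -17244)
-2752744 + K = -2752744 - 17244 = -2769988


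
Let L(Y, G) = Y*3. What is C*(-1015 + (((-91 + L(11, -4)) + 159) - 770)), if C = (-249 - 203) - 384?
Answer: 1407824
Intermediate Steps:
L(Y, G) = 3*Y
C = -836 (C = -452 - 384 = -836)
C*(-1015 + (((-91 + L(11, -4)) + 159) - 770)) = -836*(-1015 + (((-91 + 3*11) + 159) - 770)) = -836*(-1015 + (((-91 + 33) + 159) - 770)) = -836*(-1015 + ((-58 + 159) - 770)) = -836*(-1015 + (101 - 770)) = -836*(-1015 - 669) = -836*(-1684) = 1407824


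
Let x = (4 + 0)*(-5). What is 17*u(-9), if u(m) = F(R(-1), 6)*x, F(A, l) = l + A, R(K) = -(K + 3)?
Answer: -1360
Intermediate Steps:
R(K) = -3 - K (R(K) = -(3 + K) = -3 - K)
F(A, l) = A + l
x = -20 (x = 4*(-5) = -20)
u(m) = -80 (u(m) = ((-3 - 1*(-1)) + 6)*(-20) = ((-3 + 1) + 6)*(-20) = (-2 + 6)*(-20) = 4*(-20) = -80)
17*u(-9) = 17*(-80) = -1360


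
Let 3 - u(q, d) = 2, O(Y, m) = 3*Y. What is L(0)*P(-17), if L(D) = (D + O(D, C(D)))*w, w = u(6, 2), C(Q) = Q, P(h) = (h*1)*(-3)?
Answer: 0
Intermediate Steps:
P(h) = -3*h (P(h) = h*(-3) = -3*h)
u(q, d) = 1 (u(q, d) = 3 - 1*2 = 3 - 2 = 1)
w = 1
L(D) = 4*D (L(D) = (D + 3*D)*1 = (4*D)*1 = 4*D)
L(0)*P(-17) = (4*0)*(-3*(-17)) = 0*51 = 0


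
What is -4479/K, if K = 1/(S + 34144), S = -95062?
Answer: 272851722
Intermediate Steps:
K = -1/60918 (K = 1/(-95062 + 34144) = 1/(-60918) = -1/60918 ≈ -1.6416e-5)
-4479/K = -4479/(-1/60918) = -4479*(-60918) = 272851722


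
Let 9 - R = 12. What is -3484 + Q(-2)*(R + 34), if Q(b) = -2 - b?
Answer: -3484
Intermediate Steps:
R = -3 (R = 9 - 1*12 = 9 - 12 = -3)
-3484 + Q(-2)*(R + 34) = -3484 + (-2 - 1*(-2))*(-3 + 34) = -3484 + (-2 + 2)*31 = -3484 + 0*31 = -3484 + 0 = -3484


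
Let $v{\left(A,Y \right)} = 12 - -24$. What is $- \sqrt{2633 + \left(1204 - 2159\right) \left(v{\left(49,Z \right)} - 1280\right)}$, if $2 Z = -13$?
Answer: $- \sqrt{1190653} \approx -1091.2$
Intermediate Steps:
$Z = - \frac{13}{2}$ ($Z = \frac{1}{2} \left(-13\right) = - \frac{13}{2} \approx -6.5$)
$v{\left(A,Y \right)} = 36$ ($v{\left(A,Y \right)} = 12 + 24 = 36$)
$- \sqrt{2633 + \left(1204 - 2159\right) \left(v{\left(49,Z \right)} - 1280\right)} = - \sqrt{2633 + \left(1204 - 2159\right) \left(36 - 1280\right)} = - \sqrt{2633 - -1188020} = - \sqrt{2633 + 1188020} = - \sqrt{1190653}$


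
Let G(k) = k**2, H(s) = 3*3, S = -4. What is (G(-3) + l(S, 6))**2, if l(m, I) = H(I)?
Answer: 324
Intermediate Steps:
H(s) = 9
l(m, I) = 9
(G(-3) + l(S, 6))**2 = ((-3)**2 + 9)**2 = (9 + 9)**2 = 18**2 = 324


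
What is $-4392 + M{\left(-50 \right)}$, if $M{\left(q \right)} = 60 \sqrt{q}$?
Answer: $-4392 + 300 i \sqrt{2} \approx -4392.0 + 424.26 i$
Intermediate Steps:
$-4392 + M{\left(-50 \right)} = -4392 + 60 \sqrt{-50} = -4392 + 60 \cdot 5 i \sqrt{2} = -4392 + 300 i \sqrt{2}$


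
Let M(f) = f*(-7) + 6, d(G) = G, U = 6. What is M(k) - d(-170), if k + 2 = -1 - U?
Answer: 239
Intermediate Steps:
k = -9 (k = -2 + (-1 - 1*6) = -2 + (-1 - 6) = -2 - 7 = -9)
M(f) = 6 - 7*f (M(f) = -7*f + 6 = 6 - 7*f)
M(k) - d(-170) = (6 - 7*(-9)) - 1*(-170) = (6 + 63) + 170 = 69 + 170 = 239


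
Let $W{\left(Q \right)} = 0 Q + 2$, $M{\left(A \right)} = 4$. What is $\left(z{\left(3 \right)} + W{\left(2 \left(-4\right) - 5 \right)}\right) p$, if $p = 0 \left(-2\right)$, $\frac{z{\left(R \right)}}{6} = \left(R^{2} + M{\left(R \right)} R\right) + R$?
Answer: $0$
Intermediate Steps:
$z{\left(R \right)} = 6 R^{2} + 30 R$ ($z{\left(R \right)} = 6 \left(\left(R^{2} + 4 R\right) + R\right) = 6 \left(R^{2} + 5 R\right) = 6 R^{2} + 30 R$)
$W{\left(Q \right)} = 2$ ($W{\left(Q \right)} = 0 + 2 = 2$)
$p = 0$
$\left(z{\left(3 \right)} + W{\left(2 \left(-4\right) - 5 \right)}\right) p = \left(6 \cdot 3 \left(5 + 3\right) + 2\right) 0 = \left(6 \cdot 3 \cdot 8 + 2\right) 0 = \left(144 + 2\right) 0 = 146 \cdot 0 = 0$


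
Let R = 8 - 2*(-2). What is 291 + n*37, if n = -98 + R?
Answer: -2891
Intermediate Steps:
R = 12 (R = 8 + 4 = 12)
n = -86 (n = -98 + 12 = -86)
291 + n*37 = 291 - 86*37 = 291 - 3182 = -2891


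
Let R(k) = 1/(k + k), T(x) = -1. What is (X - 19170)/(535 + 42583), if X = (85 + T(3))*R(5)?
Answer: -47904/107795 ≈ -0.44440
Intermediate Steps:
R(k) = 1/(2*k)
X = 42/5 (X = (85 - 1)*((1/2)/5) = 84*((1/2)*(1/5)) = 84*(1/10) = 42/5 ≈ 8.4000)
(X - 19170)/(535 + 42583) = (42/5 - 19170)/(535 + 42583) = -95808/5/43118 = -95808/5*1/43118 = -47904/107795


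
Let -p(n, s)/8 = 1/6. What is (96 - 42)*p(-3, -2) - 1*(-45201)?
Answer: 45129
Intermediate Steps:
p(n, s) = -4/3 (p(n, s) = -8/6 = -8*⅙ = -4/3)
(96 - 42)*p(-3, -2) - 1*(-45201) = (96 - 42)*(-4/3) - 1*(-45201) = 54*(-4/3) + 45201 = -72 + 45201 = 45129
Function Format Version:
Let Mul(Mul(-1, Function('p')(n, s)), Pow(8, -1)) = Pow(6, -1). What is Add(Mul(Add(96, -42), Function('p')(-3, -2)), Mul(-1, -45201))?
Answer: 45129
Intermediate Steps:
Function('p')(n, s) = Rational(-4, 3) (Function('p')(n, s) = Mul(-8, Pow(6, -1)) = Mul(-8, Rational(1, 6)) = Rational(-4, 3))
Add(Mul(Add(96, -42), Function('p')(-3, -2)), Mul(-1, -45201)) = Add(Mul(Add(96, -42), Rational(-4, 3)), Mul(-1, -45201)) = Add(Mul(54, Rational(-4, 3)), 45201) = Add(-72, 45201) = 45129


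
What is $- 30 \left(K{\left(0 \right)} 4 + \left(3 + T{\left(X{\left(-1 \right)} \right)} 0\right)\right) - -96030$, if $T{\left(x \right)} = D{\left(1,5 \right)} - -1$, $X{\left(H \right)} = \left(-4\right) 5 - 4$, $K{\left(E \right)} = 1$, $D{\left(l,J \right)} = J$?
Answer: $95820$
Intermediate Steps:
$X{\left(H \right)} = -24$ ($X{\left(H \right)} = -20 - 4 = -24$)
$T{\left(x \right)} = 6$ ($T{\left(x \right)} = 5 - -1 = 5 + 1 = 6$)
$- 30 \left(K{\left(0 \right)} 4 + \left(3 + T{\left(X{\left(-1 \right)} \right)} 0\right)\right) - -96030 = - 30 \left(1 \cdot 4 + \left(3 + 6 \cdot 0\right)\right) - -96030 = - 30 \left(4 + \left(3 + 0\right)\right) + 96030 = - 30 \left(4 + 3\right) + 96030 = \left(-30\right) 7 + 96030 = -210 + 96030 = 95820$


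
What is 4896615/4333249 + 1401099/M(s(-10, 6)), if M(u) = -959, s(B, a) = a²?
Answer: -6325980174/4333249 ≈ -1459.9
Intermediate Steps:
4896615/4333249 + 1401099/M(s(-10, 6)) = 4896615/4333249 + 1401099/(-959) = 4896615*(1/4333249) + 1401099*(-1/959) = 4896615/4333249 - 1461 = -6325980174/4333249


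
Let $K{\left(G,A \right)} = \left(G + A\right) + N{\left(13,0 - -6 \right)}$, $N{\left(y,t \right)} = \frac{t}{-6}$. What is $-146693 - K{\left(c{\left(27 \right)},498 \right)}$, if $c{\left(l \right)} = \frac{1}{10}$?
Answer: $- \frac{1471901}{10} \approx -1.4719 \cdot 10^{5}$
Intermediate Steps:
$c{\left(l \right)} = \frac{1}{10}$
$N{\left(y,t \right)} = - \frac{t}{6}$ ($N{\left(y,t \right)} = t \left(- \frac{1}{6}\right) = - \frac{t}{6}$)
$K{\left(G,A \right)} = -1 + A + G$ ($K{\left(G,A \right)} = \left(G + A\right) - \frac{0 - -6}{6} = \left(A + G\right) - \frac{0 + 6}{6} = \left(A + G\right) - 1 = -1 + A + G$)
$-146693 - K{\left(c{\left(27 \right)},498 \right)} = -146693 - \left(-1 + 498 + \frac{1}{10}\right) = -146693 - \frac{4971}{10} = - \frac{1471901}{10}$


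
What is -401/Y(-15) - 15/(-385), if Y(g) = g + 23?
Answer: -30853/616 ≈ -50.086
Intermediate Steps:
Y(g) = 23 + g
-401/Y(-15) - 15/(-385) = -401/(23 - 15) - 15/(-385) = -401/8 - 15*(-1/385) = -401*⅛ + 3/77 = -401/8 + 3/77 = -30853/616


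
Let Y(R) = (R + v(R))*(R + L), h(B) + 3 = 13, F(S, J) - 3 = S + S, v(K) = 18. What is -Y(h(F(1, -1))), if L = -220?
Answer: 5880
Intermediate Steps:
F(S, J) = 3 + 2*S (F(S, J) = 3 + (S + S) = 3 + 2*S)
h(B) = 10 (h(B) = -3 + 13 = 10)
Y(R) = (-220 + R)*(18 + R) (Y(R) = (R + 18)*(R - 220) = (18 + R)*(-220 + R) = (-220 + R)*(18 + R))
-Y(h(F(1, -1))) = -(-3960 + 10² - 202*10) = -(-3960 + 100 - 2020) = -1*(-5880) = 5880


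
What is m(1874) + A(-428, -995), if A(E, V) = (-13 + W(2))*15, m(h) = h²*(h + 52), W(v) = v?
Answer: 6763873011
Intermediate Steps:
m(h) = h²*(52 + h)
A(E, V) = -165 (A(E, V) = (-13 + 2)*15 = -11*15 = -165)
m(1874) + A(-428, -995) = 1874²*(52 + 1874) - 165 = 3511876*1926 - 165 = 6763873176 - 165 = 6763873011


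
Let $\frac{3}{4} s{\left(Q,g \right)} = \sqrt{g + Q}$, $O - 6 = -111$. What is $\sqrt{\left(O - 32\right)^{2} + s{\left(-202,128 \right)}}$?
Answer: $\frac{\sqrt{168921 + 12 i \sqrt{74}}}{3} \approx 137.0 + 0.04186 i$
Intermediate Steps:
$O = -105$ ($O = 6 - 111 = -105$)
$s{\left(Q,g \right)} = \frac{4 \sqrt{Q + g}}{3}$ ($s{\left(Q,g \right)} = \frac{4 \sqrt{g + Q}}{3} = \frac{4 \sqrt{Q + g}}{3}$)
$\sqrt{\left(O - 32\right)^{2} + s{\left(-202,128 \right)}} = \sqrt{\left(-105 - 32\right)^{2} + \frac{4 \sqrt{-202 + 128}}{3}} = \sqrt{\left(-137\right)^{2} + \frac{4 \sqrt{-74}}{3}} = \sqrt{18769 + \frac{4 i \sqrt{74}}{3}}$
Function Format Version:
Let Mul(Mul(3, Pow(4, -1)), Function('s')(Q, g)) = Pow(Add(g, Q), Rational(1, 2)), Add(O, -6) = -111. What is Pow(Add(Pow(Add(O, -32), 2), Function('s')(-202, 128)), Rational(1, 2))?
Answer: Mul(Rational(1, 3), Pow(Add(168921, Mul(12, I, Pow(74, Rational(1, 2)))), Rational(1, 2))) ≈ Add(137.00, Mul(0.041860, I))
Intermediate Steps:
O = -105 (O = Add(6, -111) = -105)
Function('s')(Q, g) = Mul(Rational(4, 3), Pow(Add(Q, g), Rational(1, 2))) (Function('s')(Q, g) = Mul(Rational(4, 3), Pow(Add(g, Q), Rational(1, 2))) = Mul(Rational(4, 3), Pow(Add(Q, g), Rational(1, 2))))
Pow(Add(Pow(Add(O, -32), 2), Function('s')(-202, 128)), Rational(1, 2)) = Pow(Add(Pow(Add(-105, -32), 2), Mul(Rational(4, 3), Pow(Add(-202, 128), Rational(1, 2)))), Rational(1, 2)) = Pow(Add(Pow(-137, 2), Mul(Rational(4, 3), Pow(-74, Rational(1, 2)))), Rational(1, 2)) = Pow(Add(18769, Mul(Rational(4, 3), Mul(I, Pow(74, Rational(1, 2))))), Rational(1, 2)) = Pow(Add(18769, Mul(Rational(4, 3), I, Pow(74, Rational(1, 2)))), Rational(1, 2))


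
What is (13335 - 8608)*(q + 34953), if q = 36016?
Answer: 335470463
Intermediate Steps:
(13335 - 8608)*(q + 34953) = (13335 - 8608)*(36016 + 34953) = 4727*70969 = 335470463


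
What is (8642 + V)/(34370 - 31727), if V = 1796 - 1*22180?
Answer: -3914/881 ≈ -4.4427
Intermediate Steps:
V = -20384 (V = 1796 - 22180 = -20384)
(8642 + V)/(34370 - 31727) = (8642 - 20384)/(34370 - 31727) = -11742/2643 = -11742*1/2643 = -3914/881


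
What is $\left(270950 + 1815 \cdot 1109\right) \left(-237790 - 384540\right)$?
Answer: $-1421267919050$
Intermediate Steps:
$\left(270950 + 1815 \cdot 1109\right) \left(-237790 - 384540\right) = \left(270950 + 2012835\right) \left(-237790 - 384540\right) = 2283785 \left(-622330\right) = -1421267919050$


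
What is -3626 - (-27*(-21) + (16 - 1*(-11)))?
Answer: -4220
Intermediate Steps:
-3626 - (-27*(-21) + (16 - 1*(-11))) = -3626 - (567 + (16 + 11)) = -3626 - (567 + 27) = -3626 - 1*594 = -3626 - 594 = -4220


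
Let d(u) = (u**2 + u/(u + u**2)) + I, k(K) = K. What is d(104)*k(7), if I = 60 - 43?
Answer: 1137466/15 ≈ 75831.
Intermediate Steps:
I = 17
d(u) = 17 + u**2 + u/(u + u**2) (d(u) = (u**2 + u/(u + u**2)) + 17 = 17 + u**2 + u/(u + u**2))
d(104)*k(7) = ((18 + 104**2 + 104**3 + 17*104)/(1 + 104))*7 = ((18 + 10816 + 1124864 + 1768)/105)*7 = ((1/105)*1137466)*7 = (1137466/105)*7 = 1137466/15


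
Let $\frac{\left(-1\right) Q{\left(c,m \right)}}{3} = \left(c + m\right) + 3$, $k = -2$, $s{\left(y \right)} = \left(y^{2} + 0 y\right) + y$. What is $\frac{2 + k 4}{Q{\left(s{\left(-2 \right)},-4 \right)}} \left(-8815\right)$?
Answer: $-17630$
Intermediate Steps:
$s{\left(y \right)} = y + y^{2}$ ($s{\left(y \right)} = \left(y^{2} + 0\right) + y = y^{2} + y = y + y^{2}$)
$Q{\left(c,m \right)} = -9 - 3 c - 3 m$ ($Q{\left(c,m \right)} = - 3 \left(\left(c + m\right) + 3\right) = - 3 \left(3 + c + m\right) = -9 - 3 c - 3 m$)
$\frac{2 + k 4}{Q{\left(s{\left(-2 \right)},-4 \right)}} \left(-8815\right) = \frac{2 - 8}{-9 - 3 \left(- 2 \left(1 - 2\right)\right) - -12} \left(-8815\right) = \frac{2 - 8}{-9 - 3 \left(\left(-2\right) \left(-1\right)\right) + 12} \left(-8815\right) = - \frac{6}{-9 - 6 + 12} \left(-8815\right) = - \frac{6}{-3} \left(-8815\right) = \left(-6\right) \left(- \frac{1}{3}\right) \left(-8815\right) = 2 \left(-8815\right) = -17630$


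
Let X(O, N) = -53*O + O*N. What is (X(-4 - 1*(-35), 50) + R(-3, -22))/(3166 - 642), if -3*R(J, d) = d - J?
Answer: -65/1893 ≈ -0.034337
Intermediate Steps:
R(J, d) = -d/3 + J/3 (R(J, d) = -(d - J)/3 = -d/3 + J/3)
X(O, N) = -53*O + N*O
(X(-4 - 1*(-35), 50) + R(-3, -22))/(3166 - 642) = ((-4 - 1*(-35))*(-53 + 50) + (-1/3*(-22) + (1/3)*(-3)))/(3166 - 642) = ((-4 + 35)*(-3) + (22/3 - 1))/2524 = (31*(-3) + 19/3)*(1/2524) = (-93 + 19/3)*(1/2524) = -260/3*1/2524 = -65/1893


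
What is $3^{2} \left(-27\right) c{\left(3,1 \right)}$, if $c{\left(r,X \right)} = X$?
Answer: $-243$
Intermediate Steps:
$3^{2} \left(-27\right) c{\left(3,1 \right)} = 3^{2} \left(-27\right) 1 = 9 \left(-27\right) 1 = \left(-243\right) 1 = -243$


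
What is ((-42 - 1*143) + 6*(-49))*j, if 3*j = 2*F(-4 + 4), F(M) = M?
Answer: 0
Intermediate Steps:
j = 0 (j = (2*(-4 + 4))/3 = (2*0)/3 = (⅓)*0 = 0)
((-42 - 1*143) + 6*(-49))*j = ((-42 - 1*143) + 6*(-49))*0 = ((-42 - 143) - 294)*0 = (-185 - 294)*0 = -479*0 = 0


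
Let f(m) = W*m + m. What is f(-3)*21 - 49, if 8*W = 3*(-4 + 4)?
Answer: -112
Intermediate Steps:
W = 0 (W = (3*(-4 + 4))/8 = (3*0)/8 = (⅛)*0 = 0)
f(m) = m (f(m) = 0*m + m = 0 + m = m)
f(-3)*21 - 49 = -3*21 - 49 = -63 - 49 = -112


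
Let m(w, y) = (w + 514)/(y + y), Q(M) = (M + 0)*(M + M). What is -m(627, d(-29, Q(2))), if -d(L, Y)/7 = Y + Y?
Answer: 163/32 ≈ 5.0938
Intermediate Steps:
Q(M) = 2*M² (Q(M) = M*(2*M) = 2*M²)
d(L, Y) = -14*Y (d(L, Y) = -7*(Y + Y) = -14*Y)
m(w, y) = (514 + w)/(2*y) (m(w, y) = (514 + w)/((2*y)) = (514 + w)*(1/(2*y)) = (514 + w)/(2*y))
-m(627, d(-29, Q(2))) = -(514 + 627)/(2*((-28*2²))) = -1141/(2*((-28*4))) = -1141/(2*((-14*8))) = -1141/(2*(-112)) = -(-1)*1141/(2*112) = -1*(-163/32) = 163/32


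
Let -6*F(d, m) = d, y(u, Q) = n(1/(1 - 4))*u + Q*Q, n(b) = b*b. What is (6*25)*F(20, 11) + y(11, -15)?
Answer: -2464/9 ≈ -273.78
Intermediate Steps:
n(b) = b**2
y(u, Q) = Q**2 + u/9 (y(u, Q) = (1/(1 - 4))**2*u + Q*Q = (1/(-3))**2*u + Q**2 = (-1/3)**2*u + Q**2 = u/9 + Q**2 = Q**2 + u/9)
F(d, m) = -d/6
(6*25)*F(20, 11) + y(11, -15) = (6*25)*(-1/6*20) + ((-15)**2 + (1/9)*11) = 150*(-10/3) + (225 + 11/9) = -500 + 2036/9 = -2464/9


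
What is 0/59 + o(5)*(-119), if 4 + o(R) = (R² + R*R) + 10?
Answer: -6664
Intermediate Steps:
o(R) = 6 + 2*R² (o(R) = -4 + ((R² + R*R) + 10) = -4 + ((R² + R²) + 10) = -4 + (2*R² + 10) = -4 + (10 + 2*R²) = 6 + 2*R²)
0/59 + o(5)*(-119) = 0/59 + (6 + 2*5²)*(-119) = 0*(1/59) + (6 + 2*25)*(-119) = 0 + (6 + 50)*(-119) = 0 + 56*(-119) = 0 - 6664 = -6664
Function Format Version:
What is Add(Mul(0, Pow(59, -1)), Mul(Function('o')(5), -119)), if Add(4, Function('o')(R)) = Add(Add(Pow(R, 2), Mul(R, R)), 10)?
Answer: -6664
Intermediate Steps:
Function('o')(R) = Add(6, Mul(2, Pow(R, 2))) (Function('o')(R) = Add(-4, Add(Add(Pow(R, 2), Mul(R, R)), 10)) = Add(-4, Add(Add(Pow(R, 2), Pow(R, 2)), 10)) = Add(-4, Add(Mul(2, Pow(R, 2)), 10)) = Add(-4, Add(10, Mul(2, Pow(R, 2)))) = Add(6, Mul(2, Pow(R, 2))))
Add(Mul(0, Pow(59, -1)), Mul(Function('o')(5), -119)) = Add(Mul(0, Pow(59, -1)), Mul(Add(6, Mul(2, Pow(5, 2))), -119)) = Add(Mul(0, Rational(1, 59)), Mul(Add(6, Mul(2, 25)), -119)) = Add(0, Mul(Add(6, 50), -119)) = Add(0, Mul(56, -119)) = Add(0, -6664) = -6664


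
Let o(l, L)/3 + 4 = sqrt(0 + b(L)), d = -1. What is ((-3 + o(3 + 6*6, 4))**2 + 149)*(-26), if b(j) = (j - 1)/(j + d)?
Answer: -7618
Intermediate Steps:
b(j) = 1 (b(j) = (j - 1)/(j - 1) = (-1 + j)/(-1 + j) = 1)
o(l, L) = -9 (o(l, L) = -12 + 3*sqrt(0 + 1) = -12 + 3*sqrt(1) = -12 + 3*1 = -12 + 3 = -9)
((-3 + o(3 + 6*6, 4))**2 + 149)*(-26) = ((-3 - 9)**2 + 149)*(-26) = ((-12)**2 + 149)*(-26) = (144 + 149)*(-26) = 293*(-26) = -7618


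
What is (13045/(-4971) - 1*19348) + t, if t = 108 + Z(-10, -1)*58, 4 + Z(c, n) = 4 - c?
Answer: -92771905/4971 ≈ -18663.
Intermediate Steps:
Z(c, n) = -c (Z(c, n) = -4 + (4 - c) = -c)
t = 688 (t = 108 - 1*(-10)*58 = 108 + 10*58 = 108 + 580 = 688)
(13045/(-4971) - 1*19348) + t = (13045/(-4971) - 1*19348) + 688 = (13045*(-1/4971) - 19348) + 688 = (-13045/4971 - 19348) + 688 = -96191953/4971 + 688 = -92771905/4971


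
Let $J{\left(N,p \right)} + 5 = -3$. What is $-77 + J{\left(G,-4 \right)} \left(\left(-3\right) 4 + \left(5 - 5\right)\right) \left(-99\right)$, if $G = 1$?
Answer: $-9581$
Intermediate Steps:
$J{\left(N,p \right)} = -8$ ($J{\left(N,p \right)} = -5 - 3 = -8$)
$-77 + J{\left(G,-4 \right)} \left(\left(-3\right) 4 + \left(5 - 5\right)\right) \left(-99\right) = -77 + - 8 \left(\left(-3\right) 4 + \left(5 - 5\right)\right) \left(-99\right) = -77 + - 8 \left(-12 + 0\right) \left(-99\right) = -77 + \left(-8\right) \left(-12\right) \left(-99\right) = -77 + 96 \left(-99\right) = -77 - 9504 = -9581$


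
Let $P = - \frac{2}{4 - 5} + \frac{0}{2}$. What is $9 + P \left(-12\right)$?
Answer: $-15$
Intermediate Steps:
$P = 2$ ($P = - \frac{2}{4 - 5} + 0 \cdot \frac{1}{2} = - \frac{2}{-1} + 0 = \left(-2\right) \left(-1\right) + 0 = 2 + 0 = 2$)
$9 + P \left(-12\right) = 9 + 2 \left(-12\right) = 9 - 24 = -15$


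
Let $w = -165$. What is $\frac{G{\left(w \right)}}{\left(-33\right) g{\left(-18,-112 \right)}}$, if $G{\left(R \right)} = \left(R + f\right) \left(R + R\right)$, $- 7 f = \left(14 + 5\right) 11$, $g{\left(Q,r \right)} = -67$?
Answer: $\frac{13640}{469} \approx 29.083$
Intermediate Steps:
$f = - \frac{209}{7}$ ($f = - \frac{\left(14 + 5\right) 11}{7} = - \frac{19 \cdot 11}{7} = \left(- \frac{1}{7}\right) 209 = - \frac{209}{7} \approx -29.857$)
$G{\left(R \right)} = 2 R \left(- \frac{209}{7} + R\right)$ ($G{\left(R \right)} = \left(R - \frac{209}{7}\right) \left(R + R\right) = \left(- \frac{209}{7} + R\right) 2 R = 2 R \left(- \frac{209}{7} + R\right)$)
$\frac{G{\left(w \right)}}{\left(-33\right) g{\left(-18,-112 \right)}} = \frac{\frac{2}{7} \left(-165\right) \left(-209 + 7 \left(-165\right)\right)}{\left(-33\right) \left(-67\right)} = \frac{\frac{2}{7} \left(-165\right) \left(-209 - 1155\right)}{2211} = \frac{2}{7} \left(-165\right) \left(-1364\right) \frac{1}{2211} = \frac{450120}{7} \cdot \frac{1}{2211} = \frac{13640}{469}$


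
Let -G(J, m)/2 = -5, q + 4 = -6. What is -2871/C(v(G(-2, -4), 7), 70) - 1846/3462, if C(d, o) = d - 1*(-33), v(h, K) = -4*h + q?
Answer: 4954010/29427 ≈ 168.35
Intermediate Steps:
q = -10 (q = -4 - 6 = -10)
G(J, m) = 10 (G(J, m) = -2*(-5) = 10)
v(h, K) = -10 - 4*h (v(h, K) = -4*h - 10 = -10 - 4*h)
C(d, o) = 33 + d (C(d, o) = d + 33 = 33 + d)
-2871/C(v(G(-2, -4), 7), 70) - 1846/3462 = -2871/(33 + (-10 - 4*10)) - 1846/3462 = -2871/(33 + (-10 - 40)) - 1846*1/3462 = -2871/(33 - 50) - 923/1731 = -2871/(-17) - 923/1731 = -2871*(-1/17) - 923/1731 = 2871/17 - 923/1731 = 4954010/29427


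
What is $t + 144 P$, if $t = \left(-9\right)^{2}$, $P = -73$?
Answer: $-10431$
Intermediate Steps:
$t = 81$
$t + 144 P = 81 + 144 \left(-73\right) = 81 - 10512 = -10431$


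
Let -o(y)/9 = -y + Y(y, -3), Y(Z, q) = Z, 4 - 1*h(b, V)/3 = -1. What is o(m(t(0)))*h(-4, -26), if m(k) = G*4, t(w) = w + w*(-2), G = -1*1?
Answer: 0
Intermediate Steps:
G = -1
h(b, V) = 15 (h(b, V) = 12 - 3*(-1) = 12 + 3 = 15)
t(w) = -w (t(w) = w - 2*w = -w)
m(k) = -4 (m(k) = -1*4 = -4)
o(y) = 0 (o(y) = -9*(-y + y) = -9*0 = 0)
o(m(t(0)))*h(-4, -26) = 0*15 = 0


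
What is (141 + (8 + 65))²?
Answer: 45796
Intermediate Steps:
(141 + (8 + 65))² = (141 + 73)² = 214² = 45796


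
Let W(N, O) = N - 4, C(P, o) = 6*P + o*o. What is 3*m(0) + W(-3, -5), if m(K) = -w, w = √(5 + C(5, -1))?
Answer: -25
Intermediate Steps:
C(P, o) = o² + 6*P (C(P, o) = 6*P + o² = o² + 6*P)
w = 6 (w = √(5 + ((-1)² + 6*5)) = √(5 + (1 + 30)) = √(5 + 31) = √36 = 6)
W(N, O) = -4 + N
m(K) = -6 (m(K) = -1*6 = -6)
3*m(0) + W(-3, -5) = 3*(-6) + (-4 - 3) = -18 - 7 = -25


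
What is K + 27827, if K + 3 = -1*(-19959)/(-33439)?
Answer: 930386777/33439 ≈ 27823.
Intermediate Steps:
K = -120276/33439 (K = -3 - 1*(-19959)/(-33439) = -3 + 19959*(-1/33439) = -3 - 19959/33439 = -120276/33439 ≈ -3.5969)
K + 27827 = -120276/33439 + 27827 = 930386777/33439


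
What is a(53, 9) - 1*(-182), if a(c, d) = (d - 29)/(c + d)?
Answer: 5632/31 ≈ 181.68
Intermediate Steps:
a(c, d) = (-29 + d)/(c + d)
a(53, 9) - 1*(-182) = (-29 + 9)/(53 + 9) - 1*(-182) = -20/62 + 182 = (1/62)*(-20) + 182 = -10/31 + 182 = 5632/31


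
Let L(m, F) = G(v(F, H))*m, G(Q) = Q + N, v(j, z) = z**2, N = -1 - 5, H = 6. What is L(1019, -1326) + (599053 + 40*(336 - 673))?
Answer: 616143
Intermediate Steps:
N = -6
G(Q) = -6 + Q (G(Q) = Q - 6 = -6 + Q)
L(m, F) = 30*m (L(m, F) = (-6 + 6**2)*m = (-6 + 36)*m = 30*m)
L(1019, -1326) + (599053 + 40*(336 - 673)) = 30*1019 + (599053 + 40*(336 - 673)) = 30570 + (599053 + 40*(-337)) = 30570 + (599053 - 13480) = 30570 + 585573 = 616143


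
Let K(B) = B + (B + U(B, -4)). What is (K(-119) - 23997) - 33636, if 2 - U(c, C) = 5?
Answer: -57874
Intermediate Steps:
U(c, C) = -3 (U(c, C) = 2 - 1*5 = 2 - 5 = -3)
K(B) = -3 + 2*B (K(B) = B + (B - 3) = B + (-3 + B) = -3 + 2*B)
(K(-119) - 23997) - 33636 = ((-3 + 2*(-119)) - 23997) - 33636 = ((-3 - 238) - 23997) - 33636 = (-241 - 23997) - 33636 = -24238 - 33636 = -57874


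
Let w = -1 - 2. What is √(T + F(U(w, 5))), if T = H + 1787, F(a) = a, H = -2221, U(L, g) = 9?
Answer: 5*I*√17 ≈ 20.616*I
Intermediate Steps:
w = -3
T = -434 (T = -2221 + 1787 = -434)
√(T + F(U(w, 5))) = √(-434 + 9) = √(-425) = 5*I*√17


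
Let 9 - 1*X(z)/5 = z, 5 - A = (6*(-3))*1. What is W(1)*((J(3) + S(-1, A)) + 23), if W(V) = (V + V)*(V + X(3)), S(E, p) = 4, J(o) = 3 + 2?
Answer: 1984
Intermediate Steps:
J(o) = 5
A = 23 (A = 5 - 6*(-3) = 5 - (-18) = 5 - 1*(-18) = 5 + 18 = 23)
X(z) = 45 - 5*z
W(V) = 2*V*(30 + V) (W(V) = (V + V)*(V + (45 - 5*3)) = (2*V)*(V + (45 - 15)) = (2*V)*(V + 30) = (2*V)*(30 + V) = 2*V*(30 + V))
W(1)*((J(3) + S(-1, A)) + 23) = (2*1*(30 + 1))*((5 + 4) + 23) = (2*1*31)*(9 + 23) = 62*32 = 1984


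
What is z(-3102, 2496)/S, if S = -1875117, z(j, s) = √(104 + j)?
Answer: -I*√2998/1875117 ≈ -2.92e-5*I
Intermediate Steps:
z(-3102, 2496)/S = √(104 - 3102)/(-1875117) = √(-2998)*(-1/1875117) = (I*√2998)*(-1/1875117) = -I*√2998/1875117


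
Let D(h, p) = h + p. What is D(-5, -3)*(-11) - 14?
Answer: 74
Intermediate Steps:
D(-5, -3)*(-11) - 14 = (-5 - 3)*(-11) - 14 = -8*(-11) - 14 = 88 - 14 = 74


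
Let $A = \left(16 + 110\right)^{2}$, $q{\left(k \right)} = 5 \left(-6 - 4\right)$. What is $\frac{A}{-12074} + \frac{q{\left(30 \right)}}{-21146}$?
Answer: $- \frac{83777549}{63829201} \approx -1.3125$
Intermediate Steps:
$q{\left(k \right)} = -50$ ($q{\left(k \right)} = 5 \left(-10\right) = -50$)
$A = 15876$ ($A = 126^{2} = 15876$)
$\frac{A}{-12074} + \frac{q{\left(30 \right)}}{-21146} = \frac{15876}{-12074} - \frac{50}{-21146} = 15876 \left(- \frac{1}{12074}\right) - - \frac{25}{10573} = - \frac{7938}{6037} + \frac{25}{10573} = - \frac{83777549}{63829201}$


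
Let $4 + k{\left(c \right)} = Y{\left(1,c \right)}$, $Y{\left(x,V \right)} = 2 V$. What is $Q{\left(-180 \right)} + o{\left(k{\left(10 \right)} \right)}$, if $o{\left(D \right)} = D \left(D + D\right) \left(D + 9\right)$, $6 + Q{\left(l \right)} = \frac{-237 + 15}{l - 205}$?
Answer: $\frac{4925912}{385} \approx 12795.0$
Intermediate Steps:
$k{\left(c \right)} = -4 + 2 c$
$Q{\left(l \right)} = -6 - \frac{222}{-205 + l}$ ($Q{\left(l \right)} = -6 + \frac{-237 + 15}{l - 205} = -6 - \frac{222}{-205 + l}$)
$o{\left(D \right)} = 2 D^{2} \left(9 + D\right)$ ($o{\left(D \right)} = D 2 D \left(9 + D\right) = 2 D^{2} \left(9 + D\right)$)
$Q{\left(-180 \right)} + o{\left(k{\left(10 \right)} \right)} = \frac{6 \left(168 - -180\right)}{-205 - 180} + 2 \left(-4 + 2 \cdot 10\right)^{2} \left(9 + \left(-4 + 2 \cdot 10\right)\right) = \frac{6 \left(168 + 180\right)}{-385} + 2 \left(-4 + 20\right)^{2} \left(9 + \left(-4 + 20\right)\right) = 6 \left(- \frac{1}{385}\right) 348 + 2 \cdot 16^{2} \left(9 + 16\right) = - \frac{2088}{385} + 2 \cdot 256 \cdot 25 = - \frac{2088}{385} + 12800 = \frac{4925912}{385}$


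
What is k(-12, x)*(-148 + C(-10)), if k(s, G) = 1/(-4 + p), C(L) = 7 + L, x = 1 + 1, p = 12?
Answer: -151/8 ≈ -18.875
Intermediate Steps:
x = 2
k(s, G) = 1/8 (k(s, G) = 1/(-4 + 12) = 1/8)
k(-12, x)*(-148 + C(-10)) = (-148 + (7 - 10))/8 = (-148 - 3)/8 = (1/8)*(-151) = -151/8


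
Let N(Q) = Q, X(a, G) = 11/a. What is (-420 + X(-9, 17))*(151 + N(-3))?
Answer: -561068/9 ≈ -62341.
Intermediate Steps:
(-420 + X(-9, 17))*(151 + N(-3)) = (-420 + 11/(-9))*(151 - 3) = (-420 + 11*(-1/9))*148 = (-420 - 11/9)*148 = -3791/9*148 = -561068/9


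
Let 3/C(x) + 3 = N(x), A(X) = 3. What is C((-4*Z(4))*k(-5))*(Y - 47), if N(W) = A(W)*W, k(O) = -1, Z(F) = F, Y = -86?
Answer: -133/15 ≈ -8.8667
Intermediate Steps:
N(W) = 3*W
C(x) = 3/(-3 + 3*x)
C((-4*Z(4))*k(-5))*(Y - 47) = (-86 - 47)/(-1 - 4*4*(-1)) = -133/(-1 - 16*(-1)) = -133/(-1 + 16) = -133/15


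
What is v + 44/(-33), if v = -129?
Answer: -391/3 ≈ -130.33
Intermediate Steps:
v + 44/(-33) = -129 + 44/(-33) = -129 + 44*(-1/33) = -129 - 4/3 = -391/3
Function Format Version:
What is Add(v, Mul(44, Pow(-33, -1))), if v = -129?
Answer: Rational(-391, 3) ≈ -130.33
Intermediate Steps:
Add(v, Mul(44, Pow(-33, -1))) = Add(-129, Mul(44, Pow(-33, -1))) = Add(-129, Mul(44, Rational(-1, 33))) = Add(-129, Rational(-4, 3)) = Rational(-391, 3)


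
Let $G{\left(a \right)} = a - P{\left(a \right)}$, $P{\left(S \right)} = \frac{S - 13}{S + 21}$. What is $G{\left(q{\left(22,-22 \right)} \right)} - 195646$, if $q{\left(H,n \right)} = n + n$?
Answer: $- \frac{4500927}{23} \approx -1.9569 \cdot 10^{5}$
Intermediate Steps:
$q{\left(H,n \right)} = 2 n$
$P{\left(S \right)} = \frac{-13 + S}{21 + S}$
$G{\left(a \right)} = a - \frac{-13 + a}{21 + a}$
$G{\left(q{\left(22,-22 \right)} \right)} - 195646 = \frac{13 - 2 \left(-22\right) + 2 \left(-22\right) \left(21 + 2 \left(-22\right)\right)}{21 + 2 \left(-22\right)} - 195646 = \frac{13 - -44 - 44 \left(21 - 44\right)}{21 - 44} - 195646 = \frac{13 + 44 - -1012}{-23} - 195646 = - \frac{13 + 44 + 1012}{23} - 195646 = \left(- \frac{1}{23}\right) 1069 - 195646 = - \frac{1069}{23} - 195646 = - \frac{4500927}{23}$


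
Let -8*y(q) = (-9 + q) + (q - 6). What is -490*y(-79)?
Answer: -42385/4 ≈ -10596.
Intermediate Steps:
y(q) = 15/8 - q/4 (y(q) = -((-9 + q) + (q - 6))/8 = -((-9 + q) + (-6 + q))/8 = -(-15 + 2*q)/8 = 15/8 - q/4)
-490*y(-79) = -490*(15/8 - ¼*(-79)) = -490*(15/8 + 79/4) = -490*173/8 = -35*1211/4 = -42385/4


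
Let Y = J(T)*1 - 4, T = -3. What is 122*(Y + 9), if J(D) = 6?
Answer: 1342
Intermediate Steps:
Y = 2 (Y = 6*1 - 4 = 6 - 4 = 2)
122*(Y + 9) = 122*(2 + 9) = 122*11 = 1342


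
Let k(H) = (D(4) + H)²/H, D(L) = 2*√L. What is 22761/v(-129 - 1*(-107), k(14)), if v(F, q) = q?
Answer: 1967/2 ≈ 983.50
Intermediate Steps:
k(H) = (4 + H)²/H (k(H) = (2*√4 + H)²/H = (2*2 + H)²/H = (4 + H)²/H)
22761/v(-129 - 1*(-107), k(14)) = 22761/(((4 + 14)²/14)) = 22761/(((1/14)*18²)) = 22761/(((1/14)*324)) = 22761/(162/7) = 22761*(7/162) = 1967/2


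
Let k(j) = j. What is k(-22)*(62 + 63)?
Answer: -2750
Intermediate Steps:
k(-22)*(62 + 63) = -22*(62 + 63) = -22*125 = -2750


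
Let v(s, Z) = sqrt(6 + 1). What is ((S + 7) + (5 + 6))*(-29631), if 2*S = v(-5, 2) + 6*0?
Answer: -533358 - 29631*sqrt(7)/2 ≈ -5.7256e+5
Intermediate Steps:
v(s, Z) = sqrt(7)
S = sqrt(7)/2 (S = (sqrt(7) + 6*0)/2 = (sqrt(7) + 0)/2 = sqrt(7)/2 ≈ 1.3229)
((S + 7) + (5 + 6))*(-29631) = ((sqrt(7)/2 + 7) + (5 + 6))*(-29631) = ((7 + sqrt(7)/2) + 11)*(-29631) = (18 + sqrt(7)/2)*(-29631) = -533358 - 29631*sqrt(7)/2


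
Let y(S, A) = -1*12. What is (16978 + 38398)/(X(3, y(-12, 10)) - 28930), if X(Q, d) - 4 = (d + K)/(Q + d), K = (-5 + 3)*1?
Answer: -31149/16270 ≈ -1.9145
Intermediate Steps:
K = -2 (K = -2*1 = -2)
y(S, A) = -12
X(Q, d) = 4 + (-2 + d)/(Q + d) (X(Q, d) = 4 + (d - 2)/(Q + d) = 4 + (-2 + d)/(Q + d))
(16978 + 38398)/(X(3, y(-12, 10)) - 28930) = (16978 + 38398)/((-2 + 4*3 + 5*(-12))/(3 - 12) - 28930) = 55376/((-2 + 12 - 60)/(-9) - 28930) = 55376/(-⅑*(-50) - 28930) = 55376/(50/9 - 28930) = 55376/(-260320/9) = 55376*(-9/260320) = -31149/16270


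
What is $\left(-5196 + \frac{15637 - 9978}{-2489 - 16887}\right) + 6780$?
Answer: $\frac{30685925}{19376} \approx 1583.7$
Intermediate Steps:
$\left(-5196 + \frac{15637 - 9978}{-2489 - 16887}\right) + 6780 = \left(-5196 + \frac{5659}{-19376}\right) + 6780 = \left(-5196 + 5659 \left(- \frac{1}{19376}\right)\right) + 6780 = \left(-5196 - \frac{5659}{19376}\right) + 6780 = - \frac{100683355}{19376} + 6780 = \frac{30685925}{19376}$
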